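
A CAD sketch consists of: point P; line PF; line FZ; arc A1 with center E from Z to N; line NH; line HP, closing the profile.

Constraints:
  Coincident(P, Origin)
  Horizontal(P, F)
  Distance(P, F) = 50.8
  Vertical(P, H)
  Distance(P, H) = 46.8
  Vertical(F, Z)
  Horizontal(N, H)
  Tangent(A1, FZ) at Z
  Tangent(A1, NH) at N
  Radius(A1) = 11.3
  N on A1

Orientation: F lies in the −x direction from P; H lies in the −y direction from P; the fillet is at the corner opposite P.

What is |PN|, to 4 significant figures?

61.24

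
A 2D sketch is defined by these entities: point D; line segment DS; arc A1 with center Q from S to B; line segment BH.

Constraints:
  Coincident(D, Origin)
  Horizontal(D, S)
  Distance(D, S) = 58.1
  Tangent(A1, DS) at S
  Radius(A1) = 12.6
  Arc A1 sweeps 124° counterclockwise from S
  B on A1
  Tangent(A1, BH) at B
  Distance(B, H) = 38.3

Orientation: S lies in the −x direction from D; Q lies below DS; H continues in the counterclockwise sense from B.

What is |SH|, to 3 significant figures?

52.6

D is at the origin; DS is horizontal with |DS| = 58.1 and S on the −x side, so S = (-58.1, 0.00). A1 meets DS tangentially, so QS is at right angles to DS, so Q = S + (0, -12.6) = (-58.1, -12.6). On A1, S sits at bearing 90° from Q; a 124° counterclockwise sweep puts B at bearing 214°, so B = Q + 12.6·(cos 214°, sin 214°) = (-68.5, -19.6). Since A1 is tangent to BH there, QB ⟂ BH, so BH runs along (−sin 214°, cos 214°); with |BH| = 38.3, H = (-47.1, -51.4). Then |SH| = |H − S| = 52.6.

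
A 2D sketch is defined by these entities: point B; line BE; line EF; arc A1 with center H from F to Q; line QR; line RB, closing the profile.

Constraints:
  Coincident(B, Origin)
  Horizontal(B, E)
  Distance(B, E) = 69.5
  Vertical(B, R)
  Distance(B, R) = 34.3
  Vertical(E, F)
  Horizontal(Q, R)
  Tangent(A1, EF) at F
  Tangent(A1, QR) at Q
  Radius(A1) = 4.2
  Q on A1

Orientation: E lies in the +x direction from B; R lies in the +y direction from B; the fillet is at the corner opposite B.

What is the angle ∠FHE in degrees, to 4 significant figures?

82.06°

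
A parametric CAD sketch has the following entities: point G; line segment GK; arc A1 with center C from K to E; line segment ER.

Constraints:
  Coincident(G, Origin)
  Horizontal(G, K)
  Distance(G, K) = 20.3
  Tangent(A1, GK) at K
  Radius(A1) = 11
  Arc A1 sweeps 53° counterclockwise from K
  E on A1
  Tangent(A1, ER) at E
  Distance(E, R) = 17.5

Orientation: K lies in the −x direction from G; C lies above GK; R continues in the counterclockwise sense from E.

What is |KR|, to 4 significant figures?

26.65

G is at the origin; G and K share the same y with |GK| = 20.3 and K on the −x side, so K = (-20.30, 0.000). Since A1 is tangent to GK there, CK ⟂ GK, so C = K + (0, 11) = (-20.30, 11.00). On A1, K sits at bearing -90° from C; a 53° counterclockwise sweep puts E at bearing -37°, so E = C + 11.0·(cos -37°, sin -37°) = (-11.52, 4.380). A1 meets ER tangentially, so CE is at right angles to ER, so ER runs along (−sin -37°, cos -37°); with |ER| = 17.5, R = (-0.9832, 18.36). Then |KR| = |R − K| = 26.65.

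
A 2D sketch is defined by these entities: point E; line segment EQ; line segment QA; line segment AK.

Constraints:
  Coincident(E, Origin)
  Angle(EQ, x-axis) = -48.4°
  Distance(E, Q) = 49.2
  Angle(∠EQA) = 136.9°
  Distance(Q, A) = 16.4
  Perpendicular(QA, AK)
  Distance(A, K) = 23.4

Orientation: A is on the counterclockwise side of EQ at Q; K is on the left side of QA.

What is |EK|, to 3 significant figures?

53.3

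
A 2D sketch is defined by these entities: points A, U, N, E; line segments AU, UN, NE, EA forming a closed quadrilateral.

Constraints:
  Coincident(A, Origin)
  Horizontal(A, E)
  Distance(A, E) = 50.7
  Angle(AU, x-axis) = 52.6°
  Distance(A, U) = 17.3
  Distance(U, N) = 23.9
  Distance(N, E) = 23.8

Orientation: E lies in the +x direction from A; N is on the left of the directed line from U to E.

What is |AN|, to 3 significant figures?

38.2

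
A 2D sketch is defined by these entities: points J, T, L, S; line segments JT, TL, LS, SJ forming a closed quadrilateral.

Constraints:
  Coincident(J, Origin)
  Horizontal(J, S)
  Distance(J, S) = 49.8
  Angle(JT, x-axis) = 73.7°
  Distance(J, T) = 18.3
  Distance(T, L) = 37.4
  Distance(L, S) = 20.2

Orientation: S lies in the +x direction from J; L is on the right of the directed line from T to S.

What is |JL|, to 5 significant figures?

32.842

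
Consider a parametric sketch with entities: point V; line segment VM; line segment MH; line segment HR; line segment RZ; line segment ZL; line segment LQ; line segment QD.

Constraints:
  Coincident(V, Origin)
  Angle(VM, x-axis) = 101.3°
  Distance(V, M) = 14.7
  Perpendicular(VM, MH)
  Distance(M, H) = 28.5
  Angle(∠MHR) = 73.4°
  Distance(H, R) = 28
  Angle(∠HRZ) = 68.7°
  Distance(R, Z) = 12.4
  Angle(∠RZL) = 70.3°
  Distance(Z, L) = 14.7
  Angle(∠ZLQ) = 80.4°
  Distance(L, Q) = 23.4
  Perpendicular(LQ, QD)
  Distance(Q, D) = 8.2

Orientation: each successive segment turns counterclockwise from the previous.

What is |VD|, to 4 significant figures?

32.63

V is at the origin; VM runs at 101.3° with length 14.7, so M = (-2.880, 14.42). VM ⟂ MH, so MH runs at -168.7°; with |MH| = 28.5, H = (-30.83, 8.831). ∠MHR = 73.4° gives HR at -62.10° from the x-axis; with |HR| = 28.0, R = (-17.73, -15.91). ∠HRZ = 68.7° gives RZ at 49.20° from the x-axis; with |RZ| = 12.4, Z = (-9.623, -6.528). ∠RZL = 70.3° gives ZL at 158.9° from the x-axis; with |ZL| = 14.7, L = (-23.34, -1.236). ∠ZLQ = 80.4° gives LQ at -101.5° from the x-axis; with |LQ| = 23.4, Q = (-28.00, -24.17). LQ is perpendicular to QD, so QD runs at -11.50°; with |QD| = 8.2, D = (-19.97, -25.80). Then |VD| = |D − V| = 32.63.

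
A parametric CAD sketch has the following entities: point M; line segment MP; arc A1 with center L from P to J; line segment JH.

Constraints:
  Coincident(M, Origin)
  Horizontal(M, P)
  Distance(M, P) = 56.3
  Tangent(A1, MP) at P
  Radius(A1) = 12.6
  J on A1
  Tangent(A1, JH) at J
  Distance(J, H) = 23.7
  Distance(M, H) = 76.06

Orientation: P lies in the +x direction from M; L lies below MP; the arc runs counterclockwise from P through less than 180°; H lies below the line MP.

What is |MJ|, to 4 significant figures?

52.98

Checks: M.y = 0.00, P.y = 0.00 ✓; |LJ| = 12.60 ✓; ∠(LJ, JH) = 90.00° ✓; |JH| = 23.70 ✓; |MH| = 76.06 ✓.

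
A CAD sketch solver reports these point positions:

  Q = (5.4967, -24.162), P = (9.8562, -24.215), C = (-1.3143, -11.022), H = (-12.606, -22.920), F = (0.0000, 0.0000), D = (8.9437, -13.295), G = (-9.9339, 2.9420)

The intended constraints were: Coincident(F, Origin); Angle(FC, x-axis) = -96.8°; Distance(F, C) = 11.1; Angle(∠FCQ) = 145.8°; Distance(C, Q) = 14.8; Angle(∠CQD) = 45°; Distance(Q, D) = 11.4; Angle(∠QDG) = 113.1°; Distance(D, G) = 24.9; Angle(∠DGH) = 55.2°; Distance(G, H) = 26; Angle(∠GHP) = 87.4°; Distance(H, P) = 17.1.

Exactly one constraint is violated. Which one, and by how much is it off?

Distance(H, P) = 17.1 — off by 5.40.

F = (0.00, 0.00) ✓; FC at -96.80° ✓; |FC| = 11.10 ✓; ∠FCQ = 145.8° ✓; |CQ| = 14.80 ✓; ∠CQD = 45.00° ✓; |QD| = 11.40 ✓; ∠QDG = 113.1° ✓; |DG| = 24.90 ✓; ∠DGH = 55.20° ✓; |GH| = 26.00 ✓; ∠GHP = 87.40° ✓; |HP| = 22.50 ✗.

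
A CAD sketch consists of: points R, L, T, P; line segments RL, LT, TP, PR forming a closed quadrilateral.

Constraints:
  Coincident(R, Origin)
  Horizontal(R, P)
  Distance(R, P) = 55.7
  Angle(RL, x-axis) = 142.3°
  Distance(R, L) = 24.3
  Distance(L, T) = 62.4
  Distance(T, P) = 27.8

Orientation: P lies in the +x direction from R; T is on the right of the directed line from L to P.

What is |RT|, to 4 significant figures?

38.35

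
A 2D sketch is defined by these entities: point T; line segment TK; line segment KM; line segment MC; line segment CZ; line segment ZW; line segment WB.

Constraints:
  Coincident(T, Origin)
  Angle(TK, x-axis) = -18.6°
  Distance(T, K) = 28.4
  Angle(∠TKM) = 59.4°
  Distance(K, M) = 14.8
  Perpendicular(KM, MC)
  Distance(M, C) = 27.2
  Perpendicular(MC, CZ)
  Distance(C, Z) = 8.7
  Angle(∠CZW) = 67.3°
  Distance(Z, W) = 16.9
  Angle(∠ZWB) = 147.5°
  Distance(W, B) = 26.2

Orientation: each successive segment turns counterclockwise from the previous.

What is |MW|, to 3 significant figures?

11.8

MC is perpendicular to CZ, so CZ runs at -78.0°; with |CZ| = 8.7, Z = (-0.957, -8.75). ∠CZW = 67.3° gives ZW at 34.7° from the x-axis; with |ZW| = 16.9, W = (12.9, 0.874). Then |MW| = |W − M| = 11.8.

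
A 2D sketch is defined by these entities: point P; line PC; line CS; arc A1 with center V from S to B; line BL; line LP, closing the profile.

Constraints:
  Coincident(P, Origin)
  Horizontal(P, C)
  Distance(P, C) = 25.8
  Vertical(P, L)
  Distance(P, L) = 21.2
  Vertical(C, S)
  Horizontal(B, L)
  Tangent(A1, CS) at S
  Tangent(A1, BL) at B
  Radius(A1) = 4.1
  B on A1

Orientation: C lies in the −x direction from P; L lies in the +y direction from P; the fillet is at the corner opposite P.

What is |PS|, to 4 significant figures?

30.95

P is at the origin; P and C share the same y with |PC| = 25.8 and C on the −x side, so C = (-25.80, 0.000). P and L share the same x with |PL| = 21.2 and L on the +y side, so L = (0.000, 21.20). The virtual corner opposite P is at (-25.80, 21.20). Since A1 is tangent to CS there, VS ⟂ CS and since A1 is tangent to BL there, VB ⟂ BL, with radius 4.1, so the center V sits 4.1 in from both sides at V = (-21.70, 17.10). That places the tangent points at S = (-25.80, 17.10) on CS and B = (-21.70, 21.20) on BL. Then |PS| = |S − P| = 30.95.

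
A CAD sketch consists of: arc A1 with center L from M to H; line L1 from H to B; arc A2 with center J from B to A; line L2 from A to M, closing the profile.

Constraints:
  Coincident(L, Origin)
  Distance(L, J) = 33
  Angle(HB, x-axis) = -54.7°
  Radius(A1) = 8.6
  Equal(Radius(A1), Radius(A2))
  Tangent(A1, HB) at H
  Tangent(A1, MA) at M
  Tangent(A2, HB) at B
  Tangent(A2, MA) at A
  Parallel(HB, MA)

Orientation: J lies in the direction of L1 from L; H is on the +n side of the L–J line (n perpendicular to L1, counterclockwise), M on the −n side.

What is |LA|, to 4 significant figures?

34.10

The slot axis is L1's direction at -54.7°, so u = (cos -54.7°, sin -54.7°) = (0.5779, -0.8161) and n = (−sin -54.7°, cos -54.7°) = (0.8161, 0.5779). L is at the origin and J lies 33.0 along u from L, so J = 33.0·u = (19.07, -26.93). Tangency of A1 to both parallel lines with radius 8.6 puts H and M at L ± 8.6·n: H = (7.019, 4.970), M = (-7.019, -4.970). Equal radii place B and A the same way about J: B = J + 8.6·n = (26.09, -21.96), A = J − 8.6·n = (12.05, -31.90). Then |LA| = |A − L| = 34.10.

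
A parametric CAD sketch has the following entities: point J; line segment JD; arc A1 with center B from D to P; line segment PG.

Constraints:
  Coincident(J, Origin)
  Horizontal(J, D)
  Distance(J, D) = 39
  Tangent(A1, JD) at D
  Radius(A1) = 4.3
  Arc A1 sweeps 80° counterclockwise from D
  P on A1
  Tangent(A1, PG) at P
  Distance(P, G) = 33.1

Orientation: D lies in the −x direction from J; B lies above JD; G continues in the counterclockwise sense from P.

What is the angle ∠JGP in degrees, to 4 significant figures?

48.75°

J is at the origin; JD is horizontal with |JD| = 39.0 and D on the −x side, so D = (-39.00, 0.000). Since A1 is tangent to JD there, BD ⟂ JD, so B = D + (0, 4.3) = (-39.00, 4.300). On A1, D sits at bearing -90° from B; an 80° counterclockwise sweep puts P at bearing -10°, so P = B + 4.3·(cos -10°, sin -10°) = (-34.77, 3.553). Since A1 is tangent to PG there, BP ⟂ PG, so PG runs along (−sin -10°, cos -10°); with |PG| = 33.1, G = (-29.02, 36.15). Then cos ∠JGP = GJ·GP / (|GJ||GP|), giving 48.75°.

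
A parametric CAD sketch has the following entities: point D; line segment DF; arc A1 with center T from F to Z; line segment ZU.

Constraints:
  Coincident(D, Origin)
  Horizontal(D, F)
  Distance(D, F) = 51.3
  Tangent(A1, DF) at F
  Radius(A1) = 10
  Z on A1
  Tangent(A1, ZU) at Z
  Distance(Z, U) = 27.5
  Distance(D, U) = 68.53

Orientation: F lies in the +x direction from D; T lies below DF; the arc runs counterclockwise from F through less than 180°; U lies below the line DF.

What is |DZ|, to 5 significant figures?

45.228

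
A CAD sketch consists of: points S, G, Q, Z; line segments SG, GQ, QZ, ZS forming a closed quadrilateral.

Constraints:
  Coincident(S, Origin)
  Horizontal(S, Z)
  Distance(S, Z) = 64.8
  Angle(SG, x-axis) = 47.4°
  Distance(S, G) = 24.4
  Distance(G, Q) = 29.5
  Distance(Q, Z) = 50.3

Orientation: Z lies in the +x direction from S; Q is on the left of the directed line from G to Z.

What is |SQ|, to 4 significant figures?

53.88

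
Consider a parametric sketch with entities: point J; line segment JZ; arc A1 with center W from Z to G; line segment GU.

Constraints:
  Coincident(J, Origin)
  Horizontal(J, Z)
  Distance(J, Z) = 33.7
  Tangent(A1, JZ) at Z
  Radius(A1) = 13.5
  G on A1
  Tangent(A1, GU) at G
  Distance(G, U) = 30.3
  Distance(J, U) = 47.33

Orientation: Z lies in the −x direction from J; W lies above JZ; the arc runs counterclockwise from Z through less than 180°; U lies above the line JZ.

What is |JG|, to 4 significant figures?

24.04

Checks: |WG| = 13.50 ✓; ∠(WG, GU) = 90.00° ✓; |GU| = 30.30 ✓; |JU| = 47.33 ✓.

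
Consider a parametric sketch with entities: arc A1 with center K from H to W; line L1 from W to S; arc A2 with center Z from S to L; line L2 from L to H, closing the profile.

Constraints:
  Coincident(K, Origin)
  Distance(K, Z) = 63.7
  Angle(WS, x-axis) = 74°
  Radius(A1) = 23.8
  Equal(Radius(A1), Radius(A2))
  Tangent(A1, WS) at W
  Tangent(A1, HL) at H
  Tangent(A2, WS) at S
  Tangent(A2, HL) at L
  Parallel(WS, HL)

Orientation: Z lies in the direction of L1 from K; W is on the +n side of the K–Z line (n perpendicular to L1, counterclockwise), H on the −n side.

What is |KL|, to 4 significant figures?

68.00

The slot axis is L1's direction at 74.0°, so u = (cos 74.0°, sin 74.0°) = (0.2756, 0.9613) and n = (−sin 74.0°, cos 74.0°) = (-0.9613, 0.2756). K is at the origin and Z lies 63.7 along u from K, so Z = 63.7·u = (17.56, 61.23). Tangency of A1 to both parallel lines with radius 23.8 puts W and H at K ± 23.8·n: W = (-22.88, 6.560), H = (22.88, -6.560). Equal radii place S and L the same way about Z: S = Z + 23.8·n = (-5.320, 67.79), L = Z − 23.8·n = (40.44, 54.67). Then |KL| = |L − K| = 68.00.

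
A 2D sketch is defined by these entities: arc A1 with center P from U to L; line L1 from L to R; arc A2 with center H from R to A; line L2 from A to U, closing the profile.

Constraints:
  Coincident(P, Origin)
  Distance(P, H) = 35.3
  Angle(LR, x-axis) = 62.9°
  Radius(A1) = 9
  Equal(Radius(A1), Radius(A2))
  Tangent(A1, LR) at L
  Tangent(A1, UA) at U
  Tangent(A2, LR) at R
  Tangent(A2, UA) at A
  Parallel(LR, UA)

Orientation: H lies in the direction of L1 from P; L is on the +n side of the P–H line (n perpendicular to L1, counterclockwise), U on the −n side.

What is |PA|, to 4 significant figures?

36.43

The slot axis is L1's direction at 62.9°, so u = (cos 62.9°, sin 62.9°) = (0.4555, 0.8902) and n = (−sin 62.9°, cos 62.9°) = (-0.8902, 0.4555). P is at the origin and H lies 35.3 along u from P, so H = 35.3·u = (16.08, 31.42). Tangency of A1 to both parallel lines with radius 9.0 puts L and U at P ± 9.0·n: L = (-8.012, 4.100), U = (8.012, -4.100). Equal radii place R and A the same way about H: R = H + 9.0·n = (8.069, 35.52), A = H − 9.0·n = (24.09, 27.32). Then |PA| = |A − P| = 36.43.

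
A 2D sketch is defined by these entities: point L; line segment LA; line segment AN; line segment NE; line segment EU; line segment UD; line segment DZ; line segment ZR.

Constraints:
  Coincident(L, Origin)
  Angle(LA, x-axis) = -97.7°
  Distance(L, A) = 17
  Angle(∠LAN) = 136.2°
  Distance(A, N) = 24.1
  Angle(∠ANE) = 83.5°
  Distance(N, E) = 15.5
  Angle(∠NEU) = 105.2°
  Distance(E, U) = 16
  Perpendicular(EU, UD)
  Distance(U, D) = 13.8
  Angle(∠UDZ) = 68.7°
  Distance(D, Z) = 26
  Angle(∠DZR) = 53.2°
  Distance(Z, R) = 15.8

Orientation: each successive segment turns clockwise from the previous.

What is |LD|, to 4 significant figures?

18.35

∠NEU = 105.2° gives EU at 47.20° from the x-axis; with |EU| = 16.0, U = (-18.48, -6.965). EU is perpendicular to UD, so UD runs at -42.80°; with |UD| = 13.8, D = (-8.356, -16.34). Then |LD| = |D − L| = 18.35.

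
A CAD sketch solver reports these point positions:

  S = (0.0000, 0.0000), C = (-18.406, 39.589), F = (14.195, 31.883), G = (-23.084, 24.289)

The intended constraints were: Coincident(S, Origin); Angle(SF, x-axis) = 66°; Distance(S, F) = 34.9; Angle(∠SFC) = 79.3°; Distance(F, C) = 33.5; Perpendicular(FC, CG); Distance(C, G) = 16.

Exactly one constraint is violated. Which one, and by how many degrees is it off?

Perpendicular(FC, CG) — off by 3.70°.

S = (0.00, 0.00) ✓; SF at 66.00° ✓; |SF| = 34.90 ✓; ∠SFC = 79.30° ✓; |FC| = 33.50 ✓; ∠(FC, CG) = 86.30° ✗; |CG| = 16.00 ✓.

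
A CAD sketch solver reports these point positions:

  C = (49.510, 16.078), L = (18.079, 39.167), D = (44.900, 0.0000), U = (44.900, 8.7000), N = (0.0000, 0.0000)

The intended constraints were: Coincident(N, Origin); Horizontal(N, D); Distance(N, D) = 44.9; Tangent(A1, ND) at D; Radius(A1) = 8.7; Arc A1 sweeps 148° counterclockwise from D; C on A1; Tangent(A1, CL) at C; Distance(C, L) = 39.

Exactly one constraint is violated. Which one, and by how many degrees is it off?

Tangent(A1, CL) at C — off by 4.30°.

N = (0.00, 0.00) ✓; N.y = 0.00, D.y = 0.00 ✓; |ND| = 44.90 ✓; ∠(UD, DN) = 90.00° ✓; |UD| = 8.700 ✓; bearing(U→C) − bearing(U→D) = 148.0° ✓; |UC| = 8.700 ✓; ∠(UC, CL) = 94.30° ✗; |CL| = 39.00 ✓.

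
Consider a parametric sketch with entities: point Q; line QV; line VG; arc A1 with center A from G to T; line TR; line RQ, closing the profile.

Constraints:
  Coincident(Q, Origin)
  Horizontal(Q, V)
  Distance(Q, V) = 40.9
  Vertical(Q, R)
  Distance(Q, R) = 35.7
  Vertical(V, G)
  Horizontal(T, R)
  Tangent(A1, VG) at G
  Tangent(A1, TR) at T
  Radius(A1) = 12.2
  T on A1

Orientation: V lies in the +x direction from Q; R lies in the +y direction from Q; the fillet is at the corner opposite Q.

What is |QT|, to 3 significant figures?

45.8

The virtual corner opposite Q is at (40.9, 35.7). Tangency of A1 to VG means the radius AG is perpendicular to VG and A1 meets TR tangentially, so AT is at right angles to TR, with radius 12.2, so the center A sits 12.2 in from both sides at A = (28.7, 23.5). That places the tangent points at G = (40.9, 23.5) on VG and T = (28.7, 35.7) on TR. Then |QT| = |T − Q| = 45.8.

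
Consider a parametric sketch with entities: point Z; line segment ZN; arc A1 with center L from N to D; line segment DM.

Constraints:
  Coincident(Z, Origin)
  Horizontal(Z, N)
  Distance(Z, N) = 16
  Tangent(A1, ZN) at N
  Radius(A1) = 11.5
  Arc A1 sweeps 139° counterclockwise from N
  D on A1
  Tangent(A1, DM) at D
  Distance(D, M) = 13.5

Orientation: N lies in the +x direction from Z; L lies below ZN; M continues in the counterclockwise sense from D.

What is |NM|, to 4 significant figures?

29.16

Z is at the origin; Z and N share the same y with |ZN| = 16.0 and N on the +x side, so N = (16.00, 0.000). Tangency of A1 to ZN means the radius LN is perpendicular to ZN, so L = N + (0, -11.5) = (16.00, -11.50). On A1, N sits at bearing 90° from L; a 139° counterclockwise sweep puts D at bearing 229°, so D = L + 11.5·(cos 229°, sin 229°) = (8.455, -20.18). Tangency of A1 to DM means the radius LD is perpendicular to DM, so DM runs along (−sin 229°, cos 229°); with |DM| = 13.5, M = (18.64, -29.04). Then |NM| = |M − N| = 29.16.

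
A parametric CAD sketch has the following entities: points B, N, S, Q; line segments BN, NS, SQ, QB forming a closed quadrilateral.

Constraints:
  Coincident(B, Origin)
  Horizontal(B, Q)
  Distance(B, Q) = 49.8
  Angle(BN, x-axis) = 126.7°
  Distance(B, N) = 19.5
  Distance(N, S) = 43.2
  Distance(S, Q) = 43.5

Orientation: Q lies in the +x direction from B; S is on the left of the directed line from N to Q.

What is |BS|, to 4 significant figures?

44.92

B is at the origin; BQ is horizontal with |BQ| = 49.8 and Q in +x, so Q = (49.8, 0). BN runs at 126.7° with |BN| = 19.5, so N = (-11.65, 15.63). S is determined by |NS| = 43.2 and |SQ| = 43.5 together: it lies at the intersection of circle(N, 43.2) and circle(Q, 43.5). With |NQ| = 63.41, the foot of the radical line on NQ is 31.50 from N and the perpendicular offset is √(43.2² − 31.50²) = 29.56. Taking the left-of-NQ solution: S = (26.16, 36.52).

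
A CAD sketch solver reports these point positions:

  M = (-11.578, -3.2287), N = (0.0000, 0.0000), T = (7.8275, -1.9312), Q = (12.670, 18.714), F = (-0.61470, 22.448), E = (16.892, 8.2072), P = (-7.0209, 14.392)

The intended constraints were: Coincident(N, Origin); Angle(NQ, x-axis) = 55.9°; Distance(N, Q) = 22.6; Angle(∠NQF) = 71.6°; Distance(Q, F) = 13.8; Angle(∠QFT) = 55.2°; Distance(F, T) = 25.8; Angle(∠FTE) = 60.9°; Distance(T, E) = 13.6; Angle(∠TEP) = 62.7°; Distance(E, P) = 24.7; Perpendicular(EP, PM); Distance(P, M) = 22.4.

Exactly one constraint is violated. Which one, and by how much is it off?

Distance(P, M) = 22.4 — off by 4.20.

N = (0.00, 0.00) ✓; NQ at 55.90° ✓; |NQ| = 22.60 ✓; ∠NQF = 71.60° ✓; |QF| = 13.80 ✓; ∠QFT = 55.20° ✓; |FT| = 25.80 ✓; ∠FTE = 60.90° ✓; |TE| = 13.60 ✓; ∠TEP = 62.70° ✓; |EP| = 24.70 ✓; ∠(EP, PM) = 90.00° ✓; |PM| = 18.20 ✗.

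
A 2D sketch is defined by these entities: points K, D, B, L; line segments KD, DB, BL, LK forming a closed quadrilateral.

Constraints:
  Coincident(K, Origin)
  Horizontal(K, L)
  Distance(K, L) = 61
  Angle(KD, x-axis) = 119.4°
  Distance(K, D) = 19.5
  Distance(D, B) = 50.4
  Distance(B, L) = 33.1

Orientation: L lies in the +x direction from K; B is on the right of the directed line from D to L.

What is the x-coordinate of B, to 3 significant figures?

30.7

Checks: |DB| = 50.40 ✓; |BL| = 33.10 ✓.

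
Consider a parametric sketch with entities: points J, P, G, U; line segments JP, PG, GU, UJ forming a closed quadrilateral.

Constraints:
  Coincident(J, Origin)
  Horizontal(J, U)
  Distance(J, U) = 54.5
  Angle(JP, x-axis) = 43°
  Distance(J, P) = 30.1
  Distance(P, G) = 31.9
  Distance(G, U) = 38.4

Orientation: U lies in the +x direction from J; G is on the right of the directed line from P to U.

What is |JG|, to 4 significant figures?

20.91

Checks: |PG| = 31.90 ✓; |GU| = 38.40 ✓.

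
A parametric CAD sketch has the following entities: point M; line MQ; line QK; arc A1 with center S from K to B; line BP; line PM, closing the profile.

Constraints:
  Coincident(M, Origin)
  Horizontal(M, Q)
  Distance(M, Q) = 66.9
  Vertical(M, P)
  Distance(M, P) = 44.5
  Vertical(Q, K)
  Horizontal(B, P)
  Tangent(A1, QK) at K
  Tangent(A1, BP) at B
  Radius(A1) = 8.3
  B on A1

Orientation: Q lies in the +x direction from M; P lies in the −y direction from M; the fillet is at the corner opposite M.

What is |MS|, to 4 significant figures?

68.88

M is at the origin; M and Q share the same y with |MQ| = 66.9 and Q on the +x side, so Q = (66.90, 0.000). M and P share the same x with |MP| = 44.5 and P on the −y side, so P = (0.000, -44.50). The virtual corner opposite M is at (66.90, -44.50). The tangent condition forces SK to be normal to QK and since A1 is tangent to BP there, SB ⟂ BP, with radius 8.3, so the center S sits 8.3 in from both sides at S = (58.60, -36.20). Then |MS| = |S − M| = 68.88.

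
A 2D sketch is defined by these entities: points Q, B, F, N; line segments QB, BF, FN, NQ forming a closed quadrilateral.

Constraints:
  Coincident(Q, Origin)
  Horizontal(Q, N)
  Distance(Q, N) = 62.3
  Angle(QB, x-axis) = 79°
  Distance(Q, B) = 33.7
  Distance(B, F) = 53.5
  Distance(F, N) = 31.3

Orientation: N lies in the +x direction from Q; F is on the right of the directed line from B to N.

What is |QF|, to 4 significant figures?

36.16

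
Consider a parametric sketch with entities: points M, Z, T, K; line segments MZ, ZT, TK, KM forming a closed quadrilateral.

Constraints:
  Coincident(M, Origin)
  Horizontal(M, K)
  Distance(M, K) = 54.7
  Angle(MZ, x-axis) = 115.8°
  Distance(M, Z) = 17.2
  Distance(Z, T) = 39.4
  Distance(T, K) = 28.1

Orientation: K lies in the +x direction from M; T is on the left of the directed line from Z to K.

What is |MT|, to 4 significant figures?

35.88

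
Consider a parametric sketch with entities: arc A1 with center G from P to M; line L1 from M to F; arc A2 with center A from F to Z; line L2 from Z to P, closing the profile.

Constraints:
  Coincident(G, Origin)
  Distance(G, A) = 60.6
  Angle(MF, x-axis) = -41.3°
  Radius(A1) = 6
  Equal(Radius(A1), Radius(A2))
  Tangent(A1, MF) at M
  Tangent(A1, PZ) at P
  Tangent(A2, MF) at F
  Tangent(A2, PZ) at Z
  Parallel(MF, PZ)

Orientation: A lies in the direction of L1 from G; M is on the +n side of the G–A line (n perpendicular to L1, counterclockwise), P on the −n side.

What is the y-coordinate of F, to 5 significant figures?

-35.489

The slot axis is L1's direction at -41.3°, so u = (cos -41.3°, sin -41.3°) = (0.75126, -0.66000) and n = (−sin -41.3°, cos -41.3°) = (0.66000, 0.75126). G is at the origin and A lies 60.6 along u from G, so A = 60.6·u = (45.527, -39.996). Tangency of A1 to both parallel lines with radius 6.0 puts M and P at G ± 6.0·n: M = (3.9600, 4.5076), P = (-3.9600, -4.5076). Equal radii place F and Z the same way about A: F = A + 6.0·n = (49.487, -35.489), Z = A − 6.0·n = (41.567, -44.504). So F.y = -35.489.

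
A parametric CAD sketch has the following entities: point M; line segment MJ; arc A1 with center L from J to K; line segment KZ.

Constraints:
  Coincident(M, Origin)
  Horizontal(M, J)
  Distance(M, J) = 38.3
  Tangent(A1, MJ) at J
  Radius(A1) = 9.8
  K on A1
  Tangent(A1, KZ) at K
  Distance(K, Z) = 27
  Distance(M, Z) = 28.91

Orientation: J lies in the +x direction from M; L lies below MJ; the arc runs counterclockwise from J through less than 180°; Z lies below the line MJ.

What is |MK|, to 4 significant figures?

30.77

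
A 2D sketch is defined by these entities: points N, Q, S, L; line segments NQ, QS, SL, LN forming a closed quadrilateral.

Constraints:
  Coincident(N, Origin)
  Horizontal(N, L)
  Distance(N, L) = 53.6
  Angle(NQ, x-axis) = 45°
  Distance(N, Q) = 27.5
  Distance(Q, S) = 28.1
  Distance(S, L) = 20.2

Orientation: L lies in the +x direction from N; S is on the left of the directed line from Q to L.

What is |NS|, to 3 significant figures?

51.3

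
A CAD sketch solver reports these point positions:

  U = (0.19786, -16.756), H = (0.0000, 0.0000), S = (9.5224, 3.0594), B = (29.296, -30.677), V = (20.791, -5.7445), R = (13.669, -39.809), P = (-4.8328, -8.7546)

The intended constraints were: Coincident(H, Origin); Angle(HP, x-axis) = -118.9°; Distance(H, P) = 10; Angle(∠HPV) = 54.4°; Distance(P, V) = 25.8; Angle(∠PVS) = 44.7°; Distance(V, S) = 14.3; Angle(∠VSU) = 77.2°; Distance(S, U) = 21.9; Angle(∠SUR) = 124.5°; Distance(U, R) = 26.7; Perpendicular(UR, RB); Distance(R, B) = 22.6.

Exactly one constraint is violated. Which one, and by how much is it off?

Distance(R, B) = 22.6 — off by 4.50.

H = (0.00, 0.00) ✓; HP at -118.9° ✓; |HP| = 10.00 ✓; ∠HPV = 54.40° ✓; |PV| = 25.80 ✓; ∠PVS = 44.70° ✓; |VS| = 14.30 ✓; ∠VSU = 77.20° ✓; |SU| = 21.90 ✓; ∠SUR = 124.5° ✓; |UR| = 26.70 ✓; ∠(UR, RB) = 90.00° ✓; |RB| = 18.10 ✗.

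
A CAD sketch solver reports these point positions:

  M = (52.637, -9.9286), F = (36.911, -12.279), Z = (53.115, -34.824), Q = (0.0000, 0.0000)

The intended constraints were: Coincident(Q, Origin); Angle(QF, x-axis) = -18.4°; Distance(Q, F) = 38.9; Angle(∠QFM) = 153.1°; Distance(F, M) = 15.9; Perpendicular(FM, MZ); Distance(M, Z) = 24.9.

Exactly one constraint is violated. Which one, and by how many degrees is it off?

Perpendicular(FM, MZ) — off by 7.40°.

Q = (0.00, 0.00) ✓; QF at -18.40° ✓; |QF| = 38.90 ✓; ∠QFM = 153.1° ✓; |FM| = 15.90 ✓; ∠(FM, MZ) = 97.40° ✗; |MZ| = 24.90 ✓.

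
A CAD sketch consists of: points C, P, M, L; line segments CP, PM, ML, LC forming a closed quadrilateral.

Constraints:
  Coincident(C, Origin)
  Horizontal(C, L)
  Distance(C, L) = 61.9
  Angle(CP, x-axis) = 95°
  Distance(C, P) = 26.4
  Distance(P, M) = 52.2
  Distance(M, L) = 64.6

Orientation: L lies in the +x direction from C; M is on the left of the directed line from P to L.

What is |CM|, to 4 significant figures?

70.74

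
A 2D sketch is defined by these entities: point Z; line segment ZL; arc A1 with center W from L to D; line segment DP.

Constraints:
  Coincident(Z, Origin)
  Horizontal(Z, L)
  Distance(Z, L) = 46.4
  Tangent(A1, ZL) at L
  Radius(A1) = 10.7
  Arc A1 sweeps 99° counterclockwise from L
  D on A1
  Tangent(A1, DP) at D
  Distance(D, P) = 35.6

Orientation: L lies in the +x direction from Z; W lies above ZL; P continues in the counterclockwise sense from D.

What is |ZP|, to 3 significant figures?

70.0

On A1, L sits at bearing -90° from W; a 99° counterclockwise sweep puts D at bearing 9°, so D = W + 10.7·(cos 9°, sin 9°) = (57.0, 12.4). Tangency of A1 to DP means the radius WD is perpendicular to DP, so DP runs along (−sin 9°, cos 9°); with |DP| = 35.6, P = (51.4, 47.5). Then |ZP| = |P − Z| = 70.0.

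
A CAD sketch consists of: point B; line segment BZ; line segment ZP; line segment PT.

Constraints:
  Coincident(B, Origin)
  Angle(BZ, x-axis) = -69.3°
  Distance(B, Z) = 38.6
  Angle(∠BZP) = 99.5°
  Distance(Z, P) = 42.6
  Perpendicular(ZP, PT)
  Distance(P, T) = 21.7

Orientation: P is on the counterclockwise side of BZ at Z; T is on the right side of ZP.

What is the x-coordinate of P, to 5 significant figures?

55.433

B is at the origin; BZ runs at -69.3° with length 38.6, so Z = 38.6·(cos -69.3°, sin -69.3°) = (13.644, -36.108). ∠BZP = 99.5°, so ZP runs at -69.3° + (180° − 99.5°) = 11.200° from the x-axis; with |ZP| = 42.6, P = Z + 42.6·(cos 11.200°, sin 11.200°) = (55.433, -27.834). So P.x = 55.433.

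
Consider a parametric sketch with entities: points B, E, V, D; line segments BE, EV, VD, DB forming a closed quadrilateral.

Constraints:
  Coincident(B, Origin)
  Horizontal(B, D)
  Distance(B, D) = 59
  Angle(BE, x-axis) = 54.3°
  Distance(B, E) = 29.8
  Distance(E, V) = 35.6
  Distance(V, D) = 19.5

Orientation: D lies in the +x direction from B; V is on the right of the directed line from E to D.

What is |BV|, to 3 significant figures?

40.0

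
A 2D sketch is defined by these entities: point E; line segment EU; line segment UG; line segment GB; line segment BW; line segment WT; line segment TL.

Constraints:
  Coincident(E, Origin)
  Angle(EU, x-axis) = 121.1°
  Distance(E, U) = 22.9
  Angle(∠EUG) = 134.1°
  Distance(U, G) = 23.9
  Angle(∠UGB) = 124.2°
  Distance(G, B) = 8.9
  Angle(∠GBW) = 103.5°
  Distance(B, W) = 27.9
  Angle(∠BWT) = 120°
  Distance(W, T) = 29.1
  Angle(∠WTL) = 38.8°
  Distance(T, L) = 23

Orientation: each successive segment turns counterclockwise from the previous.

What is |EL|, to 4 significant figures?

18.86

E is at the origin; EU runs at 121.1° with length 22.9, so U = (-11.83, 19.61). ∠EUG = 134.1° gives UG at 167.0° from the x-axis; with |UG| = 23.9, G = (-35.12, 24.98). ∠UGB = 124.2° gives GB at -137.2° from the x-axis; with |GB| = 8.9, B = (-41.65, 18.94). ∠GBW = 103.5° gives BW at -60.70° from the x-axis; with |BW| = 27.9, W = (-27.99, -5.393). ∠BWT = 120.0° gives WT at -0.7000° from the x-axis; with |WT| = 29.1, T = (1.105, -5.748). ∠WTL = 38.8° gives TL at 140.5° from the x-axis; with |TL| = 23.0, L = (-16.64, 8.881). Then |EL| = |L − E| = 18.86.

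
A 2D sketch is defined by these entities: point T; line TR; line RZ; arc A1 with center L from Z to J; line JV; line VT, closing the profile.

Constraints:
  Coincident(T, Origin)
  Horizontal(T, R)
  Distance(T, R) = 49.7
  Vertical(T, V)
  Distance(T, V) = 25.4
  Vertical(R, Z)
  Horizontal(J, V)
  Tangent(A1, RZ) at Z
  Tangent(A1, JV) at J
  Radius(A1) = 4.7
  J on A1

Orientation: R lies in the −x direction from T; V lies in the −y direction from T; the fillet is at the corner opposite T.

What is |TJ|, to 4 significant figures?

51.67

The virtual corner opposite T is at (-49.70, -25.40). A1 meets RZ tangentially, so LZ is at right angles to RZ and tangency of A1 to JV means the radius LJ is perpendicular to JV, with radius 4.7, so the center L sits 4.7 in from both sides at L = (-45.00, -20.70). That places the tangent points at Z = (-49.70, -20.70) on RZ and J = (-45.00, -25.40) on JV. Then |TJ| = |J − T| = 51.67.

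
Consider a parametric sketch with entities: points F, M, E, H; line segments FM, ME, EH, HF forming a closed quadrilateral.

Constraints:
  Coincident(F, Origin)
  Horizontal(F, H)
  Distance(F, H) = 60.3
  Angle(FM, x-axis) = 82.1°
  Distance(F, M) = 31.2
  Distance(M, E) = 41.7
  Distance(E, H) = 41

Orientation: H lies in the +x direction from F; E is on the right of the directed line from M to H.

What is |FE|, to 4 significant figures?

21.46

F is at the origin; F and H share the same y with |FH| = 60.3 and H in +x, so H = (60.3, 0). FM runs at 82.1° with |FM| = 31.2, so M = (4.288, 30.90). E is determined by |ME| = 41.7 and |EH| = 41.0 together: it lies at the intersection of circle(M, 41.7) and circle(H, 41.0). With |MH| = 63.97, the foot of the radical line on MH is 32.44 from M and the perpendicular offset is √(41.7² − 32.44²) = 26.20. Taking the right-of-MH solution: E = (20.03, -7.710).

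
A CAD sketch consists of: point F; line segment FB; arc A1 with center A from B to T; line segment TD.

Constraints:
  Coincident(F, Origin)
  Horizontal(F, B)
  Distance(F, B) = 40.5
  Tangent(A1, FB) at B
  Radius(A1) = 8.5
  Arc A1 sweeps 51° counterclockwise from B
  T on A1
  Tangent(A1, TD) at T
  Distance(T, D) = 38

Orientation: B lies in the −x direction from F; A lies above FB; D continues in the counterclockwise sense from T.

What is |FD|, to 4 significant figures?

34.17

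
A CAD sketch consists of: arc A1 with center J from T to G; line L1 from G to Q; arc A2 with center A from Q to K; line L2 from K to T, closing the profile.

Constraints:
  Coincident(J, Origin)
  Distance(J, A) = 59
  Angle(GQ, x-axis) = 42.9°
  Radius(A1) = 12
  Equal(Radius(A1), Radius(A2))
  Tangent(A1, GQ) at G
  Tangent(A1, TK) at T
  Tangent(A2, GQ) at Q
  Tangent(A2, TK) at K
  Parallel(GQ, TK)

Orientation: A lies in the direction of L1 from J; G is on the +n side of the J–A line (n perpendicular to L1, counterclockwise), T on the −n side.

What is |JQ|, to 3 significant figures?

60.2

The slot axis is L1's direction at 42.9°, so u = (cos 42.9°, sin 42.9°) = (0.733, 0.681) and n = (−sin 42.9°, cos 42.9°) = (-0.681, 0.733). J is at the origin and A lies 59.0 along u from J, so A = 59.0·u = (43.2, 40.2). Tangency of A1 to both parallel lines with radius 12.0 puts G and T at J ± 12.0·n: G = (-8.17, 8.79), T = (8.17, -8.79). Equal radii place Q and K the same way about A: Q = A + 12.0·n = (35.1, 49.0), K = A − 12.0·n = (51.4, 31.4). Then |JQ| = |Q − J| = 60.2.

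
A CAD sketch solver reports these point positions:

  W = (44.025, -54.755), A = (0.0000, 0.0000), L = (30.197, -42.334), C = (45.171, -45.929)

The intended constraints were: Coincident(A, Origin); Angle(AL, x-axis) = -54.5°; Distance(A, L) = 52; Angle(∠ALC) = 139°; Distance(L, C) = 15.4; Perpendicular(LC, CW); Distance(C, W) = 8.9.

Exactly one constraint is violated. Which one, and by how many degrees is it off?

Perpendicular(LC, CW) — off by 6.10°.

A = (0.00, 0.00) ✓; AL at -54.50° ✓; |AL| = 52.00 ✓; ∠ALC = 139.0° ✓; |LC| = 15.40 ✓; ∠(LC, CW) = 83.90° ✗; |CW| = 8.900 ✓.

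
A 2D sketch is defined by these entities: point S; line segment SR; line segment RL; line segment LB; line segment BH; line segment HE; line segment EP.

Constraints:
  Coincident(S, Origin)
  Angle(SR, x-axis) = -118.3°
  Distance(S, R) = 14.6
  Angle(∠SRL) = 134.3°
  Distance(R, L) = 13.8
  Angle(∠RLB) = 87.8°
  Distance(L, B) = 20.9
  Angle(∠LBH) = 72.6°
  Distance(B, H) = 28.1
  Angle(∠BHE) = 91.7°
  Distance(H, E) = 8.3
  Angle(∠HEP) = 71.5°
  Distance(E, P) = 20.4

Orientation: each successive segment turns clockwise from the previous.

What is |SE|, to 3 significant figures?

6.93

∠LBH = 72.6° gives BH at -3.60° from the x-axis; with |BH| = 28.1, H = (2.87, 1.87). ∠BHE = 91.7° gives HE at -91.9° from the x-axis; with |HE| = 8.3, E = (2.60, -6.42). Then |SE| = |E − S| = 6.93.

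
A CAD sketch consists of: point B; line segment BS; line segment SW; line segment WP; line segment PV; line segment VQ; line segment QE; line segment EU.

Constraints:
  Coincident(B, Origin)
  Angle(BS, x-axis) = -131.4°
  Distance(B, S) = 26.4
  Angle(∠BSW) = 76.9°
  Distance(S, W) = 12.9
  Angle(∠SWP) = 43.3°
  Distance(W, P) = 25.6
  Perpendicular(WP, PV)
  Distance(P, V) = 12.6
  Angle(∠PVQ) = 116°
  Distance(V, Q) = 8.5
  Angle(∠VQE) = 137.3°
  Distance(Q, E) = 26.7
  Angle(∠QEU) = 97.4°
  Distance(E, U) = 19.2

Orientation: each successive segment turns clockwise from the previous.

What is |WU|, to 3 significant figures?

11.2

∠VQE = 137.3° gives QE at 152° from the x-axis; with |QE| = 26.7, E = (-34.1, -16.3). ∠QEU = 97.4° gives EU at 69.5° from the x-axis; with |EU| = 19.2, U = (-27.4, 1.67). Then |WU| = |U − W| = 11.2.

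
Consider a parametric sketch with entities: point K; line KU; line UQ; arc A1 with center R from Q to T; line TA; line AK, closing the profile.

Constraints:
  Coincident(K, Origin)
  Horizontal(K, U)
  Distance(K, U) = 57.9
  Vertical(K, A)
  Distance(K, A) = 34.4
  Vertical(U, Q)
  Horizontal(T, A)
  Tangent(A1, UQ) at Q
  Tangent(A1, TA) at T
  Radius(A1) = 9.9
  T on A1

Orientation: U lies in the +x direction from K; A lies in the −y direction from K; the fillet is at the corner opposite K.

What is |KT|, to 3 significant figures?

59.1

The virtual corner opposite K is at (57.9, -34.4). A1 meets UQ tangentially, so RQ is at right angles to UQ and A1 meets TA tangentially, so RT is at right angles to TA, with radius 9.9, so the center R sits 9.9 in from both sides at R = (48.0, -24.5). That places the tangent points at Q = (57.9, -24.5) on UQ and T = (48.0, -34.4) on TA. Then |KT| = |T − K| = 59.1.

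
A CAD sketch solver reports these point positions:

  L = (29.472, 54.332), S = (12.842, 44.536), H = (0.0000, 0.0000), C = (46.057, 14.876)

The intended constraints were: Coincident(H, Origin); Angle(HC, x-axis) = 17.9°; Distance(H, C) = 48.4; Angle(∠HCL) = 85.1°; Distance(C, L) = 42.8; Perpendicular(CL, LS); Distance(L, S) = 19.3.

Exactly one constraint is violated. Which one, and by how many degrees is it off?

Perpendicular(CL, LS) — off by 7.70°.

H = (0.00, 0.00) ✓; HC at 17.90° ✓; |HC| = 48.40 ✓; ∠HCL = 85.10° ✓; |CL| = 42.80 ✓; ∠(CL, LS) = 97.70° ✗; |LS| = 19.30 ✓.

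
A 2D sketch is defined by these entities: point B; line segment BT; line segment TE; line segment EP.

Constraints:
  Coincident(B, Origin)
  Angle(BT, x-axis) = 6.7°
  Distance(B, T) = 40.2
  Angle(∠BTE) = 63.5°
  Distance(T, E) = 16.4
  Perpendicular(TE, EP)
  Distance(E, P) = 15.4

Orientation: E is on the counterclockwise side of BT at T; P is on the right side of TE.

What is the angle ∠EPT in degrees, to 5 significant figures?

46.801°

B is at the origin; BT runs at 6.7° with length 40.2, so T = 40.2·(cos 6.7°, sin 6.7°) = (39.925, 4.6902). ∠BTE = 63.5°, so TE runs at 6.7° + (180° − 63.5°) = 123.20° from the x-axis; with |TE| = 16.4, E = T + 16.4·(cos 123.20°, sin 123.20°) = (30.945, 18.413). TE ⟂ EP; with |EP| = 15.4 on the right of TE, P = E + 15.4·(0.83676, 0.54756) = (43.832, 26.846). Then cos ∠EPT = PE·PT / (|PE||PT|), giving 46.801°.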